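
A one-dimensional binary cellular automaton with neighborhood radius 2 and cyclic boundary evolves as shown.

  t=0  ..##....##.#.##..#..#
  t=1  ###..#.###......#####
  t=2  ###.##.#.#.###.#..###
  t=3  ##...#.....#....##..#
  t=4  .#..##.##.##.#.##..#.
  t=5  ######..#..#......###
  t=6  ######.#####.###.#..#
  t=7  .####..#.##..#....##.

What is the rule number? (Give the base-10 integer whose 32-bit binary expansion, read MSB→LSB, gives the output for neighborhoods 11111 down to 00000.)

3498910333

  nb #####: next=#  (t=1,i=0, bit31=1)
  nb ####.: next=#  (t=1,i=1, bit30=1)
  nb ###.#: next=.  (t=2,i=2, bit29=0)
  nb ###..: next=#  (t=1,i=2, bit28=1)
  nb ##.##: next=.  (t=2,i=3, bit27=0)
  nb ##.#.: next=.  (t=0,i=10, bit26=0)
  nb ##..#: next=.  (t=0,i=15, bit25=0)
  nb ##...: next=.  (t=0,i=4, bit24=0)
  nb #.###: next=#  (t=1,i=7, bit23=1)
  nb #.##.: next=.  (t=0,i=13, bit22=0)
  nb #.#.#: next=.  (t=0,i=11, bit21=0)
  nb #.#..: next=.  (t=2,i=15, bit20=0)
  nb #..##: next=#  (t=0,i=1, bit19=1)
  nb #..#.: next=#  (t=0,i=16, bit18=1)
  nb #...#: next=.  (t=3,i=3, bit17=0)
  nb #....: next=#  (t=0,i=5, bit16=1)
  nb .####: next=.  (t=1,i=17, bit15=0)
  nb .###.: next=.  (t=1,i=8, bit14=0)
  nb .##.#: next=#  (t=0,i=9, bit13=1)
  nb .##..: next=.  (t=0,i=3, bit12=0)
  nb .#.##: next=.  (t=0,i=12, bit11=0)
  nb .#.#.: next=.  (t=2,i=8, bit10=0)
  nb .#..#: next=#  (t=0,i=0, bit9=1)
  nb .#...: next=.  (t=3,i=6, bit8=0)
  nb ..###: next=.  (t=1,i=16, bit7=0)
  nb ..##.: next=#  (t=0,i=2, bit6=1)
  nb ..#.#: next=#  (t=1,i=5, bit5=1)
  nb ..#..: next=#  (t=0,i=17, bit4=1)
  nb ...##: next=#  (t=0,i=7, bit3=1)
  nb ...#.: next=#  (t=3,i=4, bit2=1)
  nb ....#: next=.  (t=0,i=6, bit1=0)
  nb .....: next=#  (t=1,i=12, bit0=1)
  bits 11010000100011010010001001111101 = 3498910333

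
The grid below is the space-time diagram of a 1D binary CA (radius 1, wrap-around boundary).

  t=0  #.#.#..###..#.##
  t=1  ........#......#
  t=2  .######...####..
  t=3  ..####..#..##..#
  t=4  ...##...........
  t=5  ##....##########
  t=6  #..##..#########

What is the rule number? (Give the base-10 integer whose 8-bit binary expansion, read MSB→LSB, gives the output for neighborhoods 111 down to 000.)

  ### -> #   bit 7 = 1  t=0,i=8
  ##. -> .   bit 6 = 0  t=0,i=0
  #.# -> .   bit 5 = 0  t=0,i=1
  #.. -> .   bit 4 = 0  t=0,i=5
  .## -> .   bit 3 = 0  t=0,i=7
  .#. -> .   bit 2 = 0  t=0,i=2
  ..# -> .   bit 1 = 0  t=0,i=6
  ... -> #   bit 0 = 1  t=1,i=1
  bits 10000001 = 129

129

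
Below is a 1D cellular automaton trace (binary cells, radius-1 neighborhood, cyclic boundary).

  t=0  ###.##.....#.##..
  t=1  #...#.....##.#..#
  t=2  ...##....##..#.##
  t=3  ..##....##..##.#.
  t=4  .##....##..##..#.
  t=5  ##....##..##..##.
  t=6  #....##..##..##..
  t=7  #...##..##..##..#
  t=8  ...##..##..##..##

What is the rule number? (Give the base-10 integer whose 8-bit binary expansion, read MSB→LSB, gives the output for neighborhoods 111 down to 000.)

14

  [7] ### => .  t=0,i=1
  [6] ##. => .  t=0,i=2
  [5] #.# => .  t=0,i=3
  [4] #.. => .  t=0,i=6
  [3] .## => #  t=0,i=0
  [2] .#. => #  t=0,i=11
  [1] ..# => #  t=0,i=10
  [0] ... => .  t=0,i=7
  bits 00001110 = 14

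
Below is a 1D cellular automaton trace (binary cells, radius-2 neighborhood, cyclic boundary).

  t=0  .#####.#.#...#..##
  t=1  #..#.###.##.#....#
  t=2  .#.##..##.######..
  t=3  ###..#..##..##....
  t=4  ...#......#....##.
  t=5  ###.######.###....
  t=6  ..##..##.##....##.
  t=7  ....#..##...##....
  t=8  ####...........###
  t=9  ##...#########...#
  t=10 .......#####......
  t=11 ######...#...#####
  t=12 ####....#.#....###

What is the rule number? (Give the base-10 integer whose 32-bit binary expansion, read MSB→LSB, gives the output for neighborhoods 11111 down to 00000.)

2922457383

  [31] ##### => #  t=0,i=3
  [30] ####. => .  t=0,i=4
  [29] ###.# => #  t=0,i=5
  [28] ###.. => .  t=2,i=15
  [27] ##.## => #  t=0,i=0
  [26] ##.#. => #  t=0,i=6
  [25] ##..# => #  t=1,i=1
  [24] ##... => .  t=2,i=16
  [23] #.### => .  t=0,i=1
  [22] #.##. => .  t=1,i=9
  [21] #.#.# => #  t=0,i=7
  [20] #.#.. => #  t=0,i=9
  [19] #..## => .  t=0,i=15
  [18] #..#. => .  t=1,i=2
  [17] #...# => .  t=0,i=11
  [16] #.... => #  t=1,i=14
  [15] .#### => .  t=0,i=2
  [14] .###. => .  t=1,i=6
  [13] .##.# => #  t=0,i=17
  [12] .##.. => .  t=1,i=0
  [11] .#.## => #  t=1,i=4
  [10] .#.#. => .  t=0,i=8
  [9] .#..# => .  t=0,i=14
  [8] .#... => #  t=0,i=10
  [7] ..### => .  t=3,i=0
  [6] ..##. => .  t=0,i=16
  [5] ..#.# => #  t=1,i=3
  [4] ..#.. => .  t=0,i=13
  [3] ...## => .  t=1,i=16
  [2] ...#. => #  t=0,i=12
  [1] ....# => #  t=1,i=15
  [0] ..... => #  t=4,i=6
  bits 10101110001100010010100100100111 = 2922457383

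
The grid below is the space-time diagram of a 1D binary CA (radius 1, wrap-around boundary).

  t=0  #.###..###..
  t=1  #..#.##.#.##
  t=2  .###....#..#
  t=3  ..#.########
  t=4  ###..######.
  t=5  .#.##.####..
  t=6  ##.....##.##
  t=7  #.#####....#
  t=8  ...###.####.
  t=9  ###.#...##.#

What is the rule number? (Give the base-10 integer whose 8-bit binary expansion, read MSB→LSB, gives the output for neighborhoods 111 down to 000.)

  ### -> #   bit 7 = 1  t=0,i=3
  ##. -> .   bit 6 = 0  t=0,i=4
  #.# -> .   bit 5 = 0  t=0,i=1
  #.. -> #   bit 4 = 1  t=0,i=5
  .## -> .   bit 3 = 0  t=0,i=2
  .#. -> #   bit 2 = 1  t=0,i=0
  ..# -> #   bit 1 = 1  t=0,i=6
  ... -> #   bit 0 = 1  t=2,i=5
  bits 10010111 = 151

151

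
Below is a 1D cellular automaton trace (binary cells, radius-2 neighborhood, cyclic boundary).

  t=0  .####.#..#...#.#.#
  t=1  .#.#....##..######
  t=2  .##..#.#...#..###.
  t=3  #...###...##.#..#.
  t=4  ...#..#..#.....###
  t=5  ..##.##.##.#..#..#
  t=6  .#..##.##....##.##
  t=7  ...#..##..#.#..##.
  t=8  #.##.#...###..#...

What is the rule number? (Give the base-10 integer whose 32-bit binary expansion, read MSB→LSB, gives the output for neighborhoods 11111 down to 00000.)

3639411772

  nb #####: next=#  (t=1,i=14, bit31=1)
  nb ####.: next=#  (t=0,i=3, bit30=1)
  nb ###.#: next=.  (t=0,i=4, bit29=0)
  nb ###..: next=#  (t=2,i=16, bit28=1)
  nb ##.##: next=#  (t=5,i=4, bit27=1)
  nb ##.#.: next=.  (t=0,i=5, bit26=0)
  nb ##..#: next=.  (t=1,i=10, bit25=0)
  nb ##...: next=.  (t=3,i=7, bit24=0)
  nb #.###: next=#  (t=0,i=1, bit23=1)
  nb #.##.: next=#  (t=5,i=5, bit22=1)
  nb #.#.#: next=#  (t=0,i=15, bit21=1)
  nb #.#..: next=.  (t=0,i=6, bit20=0)
  nb #..##: next=#  (t=1,i=11, bit19=1)
  nb #..#.: next=#  (t=0,i=8, bit18=1)
  nb #...#: next=.  (t=0,i=11, bit17=0)
  nb #....: next=#  (t=1,i=5, bit16=1)
  nb .####: next=.  (t=0,i=2, bit15=0)
  nb .###.: next=.  (t=2,i=15, bit14=0)
  nb .##.#: next=.  (t=3,i=11, bit13=0)
  nb .##..: next=.  (t=1,i=9, bit12=0)
  nb .#.##: next=.  (t=0,i=0, bit11=0)
  nb .#.#.: next=#  (t=0,i=14, bit10=1)
  nb .#..#: next=.  (t=0,i=7, bit9=0)
  nb .#...: next=.  (t=0,i=10, bit8=0)
  nb ..###: next=.  (t=1,i=12, bit7=0)
  nb ..##.: next=.  (t=1,i=8, bit6=0)
  nb ..#.#: next=#  (t=0,i=13, bit5=1)
  nb ..#..: next=#  (t=0,i=9, bit4=1)
  nb ...##: next=#  (t=1,i=7, bit3=1)
  nb ...#.: next=#  (t=0,i=12, bit2=1)
  nb ....#: next=.  (t=1,i=6, bit1=0)
  nb .....: next=.  (t=4,i=12, bit0=0)
  bits 11011000111011010000010000111100 = 3639411772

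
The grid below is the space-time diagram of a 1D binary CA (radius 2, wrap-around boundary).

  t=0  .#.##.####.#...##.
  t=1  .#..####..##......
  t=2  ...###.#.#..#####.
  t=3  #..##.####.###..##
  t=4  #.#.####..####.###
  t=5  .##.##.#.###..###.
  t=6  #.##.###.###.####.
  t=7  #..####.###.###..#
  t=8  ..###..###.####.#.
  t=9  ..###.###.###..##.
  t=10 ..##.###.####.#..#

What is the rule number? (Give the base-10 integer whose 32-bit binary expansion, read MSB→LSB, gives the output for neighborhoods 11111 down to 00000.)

  [31] ##### => .  t=2,i=14
  [30] ####. => .  t=0,i=8
  [29] ###.# => .  t=0,i=9
  [28] ###.. => #  t=1,i=7
  [27] ##.## => #  t=0,i=5
  [26] ##.#. => #  t=0,i=10
  [25] ##..# => .  t=0,i=17
  [24] ##... => #  t=1,i=12
  [23] #.### => #  t=0,i=6
  [22] #.##. => .  t=0,i=3
  [21] #.#.# => #  t=2,i=7
  [20] #.#.. => #  t=0,i=11
  [19] #..## => #  t=1,i=3
  [18] #..#. => .  t=0,i=0
  [17] #...# => .  t=0,i=13
  [16] #.... => #  t=1,i=13
  [15] .#### => #  t=0,i=7
  [14] .###. => #  t=2,i=4
  [13] .##.# => #  t=0,i=4
  [12] .##.. => .  t=0,i=16
  [11] .#.## => .  t=0,i=2
  [10] .#.#. => #  t=2,i=8
  [9] .#..# => .  t=1,i=2
  [8] .#... => .  t=0,i=12
  [7] ..### => #  t=1,i=4
  [6] ..##. => .  t=0,i=15
  [5] ..#.# => #  t=0,i=1
  [4] ..#.. => .  t=1,i=1
  [3] ...## => .  t=0,i=14
  [2] ...#. => .  t=1,i=0
  [1] ....# => .  t=1,i=17
  [0] ..... => #  t=1,i=14
  bits 00011101101110011110010010100001 = 498721953

498721953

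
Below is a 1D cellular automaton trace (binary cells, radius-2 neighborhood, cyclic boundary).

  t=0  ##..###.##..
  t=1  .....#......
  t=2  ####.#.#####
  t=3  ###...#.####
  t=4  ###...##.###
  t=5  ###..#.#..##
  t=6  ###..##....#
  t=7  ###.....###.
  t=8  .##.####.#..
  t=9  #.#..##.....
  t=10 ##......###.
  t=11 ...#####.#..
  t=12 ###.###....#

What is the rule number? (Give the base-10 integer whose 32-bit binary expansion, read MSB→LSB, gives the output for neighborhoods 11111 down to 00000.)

  [31] ##### => #  t=2,i=0
  [30] ####. => #  t=2,i=2
  [29] ###.# => .  t=0,i=6
  [28] ###.. => #  t=3,i=2
  [27] ##.## => .  t=0,i=7
  [26] ##.#. => .  t=2,i=4
  [25] ##..# => .  t=0,i=2
  [24] ##... => .  t=3,i=3
  [23] #.### => .  t=2,i=7
  [22] #.##. => .  t=0,i=8
  [21] #.#.# => .  t=2,i=5
  [20] #.#.. => .  t=5,i=7
  [19] #..## => .  t=0,i=3
  [18] #..#. => .  t=5,i=4
  [17] #...# => .  t=3,i=4
  [16] #.... => #  t=1,i=7
  [15] .#### => #  t=2,i=8
  [14] .###. => #  t=0,i=5
  [13] .##.# => #  t=4,i=7
  [12] .##.. => .  t=0,i=1
  [11] .#.## => #  t=2,i=6
  [10] .#.#. => #  t=5,i=6
  [9] .#..# => .  t=5,i=8
  [8] .#... => .  t=1,i=6
  [7] ..### => .  t=0,i=4
  [6] ..##. => .  t=0,i=0
  [5] ..#.# => #  t=3,i=6
  [4] ..#.. => #  t=1,i=5
  [3] ...## => #  t=4,i=5
  [2] ...#. => .  t=1,i=4
  [1] ....# => #  t=1,i=3
  [0] ..... => #  t=1,i=0
  bits 11010000000000011110110000111011 = 3489786939

3489786939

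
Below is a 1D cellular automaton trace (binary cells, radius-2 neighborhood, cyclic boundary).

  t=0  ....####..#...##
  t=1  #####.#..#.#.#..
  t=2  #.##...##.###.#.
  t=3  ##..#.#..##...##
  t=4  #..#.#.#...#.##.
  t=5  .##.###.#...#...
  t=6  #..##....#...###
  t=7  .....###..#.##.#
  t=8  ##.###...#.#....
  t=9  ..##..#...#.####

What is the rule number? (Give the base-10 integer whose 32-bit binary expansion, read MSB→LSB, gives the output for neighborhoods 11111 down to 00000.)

3383037834

  [31] ##### => #  t=1,i=2
  [30] ####. => #  t=0,i=6
  [29] ###.# => .  t=1,i=4
  [28] ###.. => .  t=0,i=7
  [27] ##.## => #  t=2,i=9
  [26] ##.#. => .  t=1,i=5
  [25] ##..# => .  t=0,i=8
  [24] ##... => #  t=0,i=0
  [23] #.### => #  t=2,i=10
  [22] #.##. => .  t=2,i=2
  [21] #.#.# => #  t=1,i=11
  [20] #.#.. => .  t=1,i=6
  [19] #..## => .  t=1,i=15
  [18] #..#. => #  t=0,i=9
  [17] #...# => .  t=0,i=12
  [16] #.... => #  t=0,i=1
  [15] .#### => .  t=0,i=5
  [14] .###. => .  t=2,i=11
  [13] .##.# => .  t=2,i=8
  [12] .##.. => .  t=0,i=15
  [11] .#.## => #  t=2,i=1
  [10] .#.#. => #  t=1,i=10
  [9] .#..# => #  t=1,i=7
  [8] .#... => #  t=0,i=11
  [7] ..### => #  t=0,i=4
  [6] ..##. => .  t=0,i=14
  [5] ..#.# => .  t=1,i=9
  [4] ..#.. => .  t=0,i=10
  [3] ...## => #  t=0,i=3
  [2] ...#. => .  t=4,i=10
  [1] ....# => #  t=0,i=2
  [0] ..... => .  t=7,i=2
  bits 11001001101001010000111110001010 = 3383037834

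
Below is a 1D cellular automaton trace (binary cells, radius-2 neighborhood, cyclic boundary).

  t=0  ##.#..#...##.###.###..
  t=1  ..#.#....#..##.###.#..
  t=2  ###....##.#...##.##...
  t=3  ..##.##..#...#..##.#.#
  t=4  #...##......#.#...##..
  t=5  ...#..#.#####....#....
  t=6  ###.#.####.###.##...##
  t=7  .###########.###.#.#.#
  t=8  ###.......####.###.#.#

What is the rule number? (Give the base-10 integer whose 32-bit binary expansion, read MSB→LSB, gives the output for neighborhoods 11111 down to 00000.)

  ##### -> .   bit 31 = 0  t=5,i=10
  ####. -> #   bit 30 = 1  t=5,i=11
  ###.# -> #   bit 29 = 1  t=0,i=15
  ###.. -> #   bit 28 = 1  t=0,i=19
  ##.## -> #   bit 27 = 1  t=0,i=12
  ##.#. -> #   bit 26 = 1  t=0,i=2
  ##..# -> .   bit 25 = 0  t=0,i=20
  ##... -> #   bit 24 = 1  t=2,i=3
  #.### -> #   bit 23 = 1  t=0,i=13
  #.##. -> #   bit 22 = 1  t=2,i=17
  #.#.# -> #   bit 21 = 1  t=3,i=19
  #.#.. -> .   bit 20 = 0  t=0,i=3
  #..## -> .   bit 19 = 0  t=0,i=21
  #..#. -> .   bit 18 = 0  t=0,i=5
  #...# -> .   bit 17 = 0  t=0,i=8
  #.... -> .   bit 16 = 0  t=1,i=6
  .#### -> #   bit 15 = 1  t=5,i=9
  .###. -> .   bit 14 = 0  t=0,i=14
  .##.# -> .   bit 13 = 0  t=0,i=1
  .##.. -> .   bit 12 = 0  t=2,i=18
  .#.## -> #   bit 11 = 1  t=5,i=7
  .#.#. -> .   bit 10 = 0  t=1,i=3
  .#..# -> #   bit 9 = 1  t=0,i=4
  .#... -> .   bit 8 = 0  t=0,i=7
  ..### -> .   bit 7 = 0  t=2,i=0
  ..##. -> .   bit 6 = 0  t=0,i=0
  ..#.# -> #   bit 5 = 1  t=1,i=2
  ..#.. -> .   bit 4 = 0  t=0,i=6
  ...## -> #   bit 3 = 1  t=0,i=9
  ...#. -> #   bit 2 = 1  t=1,i=1
  ....# -> #   bit 1 = 1  t=1,i=0
  ..... -> #   bit 0 = 1  t=4,i=8
  bits 01111101111000001000101000101111 = 2111867439

2111867439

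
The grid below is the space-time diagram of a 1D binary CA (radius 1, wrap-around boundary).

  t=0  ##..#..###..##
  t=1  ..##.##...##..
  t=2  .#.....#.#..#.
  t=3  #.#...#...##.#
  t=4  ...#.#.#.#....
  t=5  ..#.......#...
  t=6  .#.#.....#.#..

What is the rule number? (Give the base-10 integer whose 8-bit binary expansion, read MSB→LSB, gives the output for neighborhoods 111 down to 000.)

  ### -> .   bit 7 = 0  t=0,i=0
  ##. -> .   bit 6 = 0  t=0,i=1
  #.# -> .   bit 5 = 0  t=1,i=4
  #.. -> #   bit 4 = 1  t=0,i=2
  .## -> .   bit 3 = 0  t=0,i=7
  .#. -> .   bit 2 = 0  t=0,i=4
  ..# -> #   bit 1 = 1  t=0,i=3
  ... -> .   bit 0 = 0  t=1,i=0
  bits 00010010 = 18

18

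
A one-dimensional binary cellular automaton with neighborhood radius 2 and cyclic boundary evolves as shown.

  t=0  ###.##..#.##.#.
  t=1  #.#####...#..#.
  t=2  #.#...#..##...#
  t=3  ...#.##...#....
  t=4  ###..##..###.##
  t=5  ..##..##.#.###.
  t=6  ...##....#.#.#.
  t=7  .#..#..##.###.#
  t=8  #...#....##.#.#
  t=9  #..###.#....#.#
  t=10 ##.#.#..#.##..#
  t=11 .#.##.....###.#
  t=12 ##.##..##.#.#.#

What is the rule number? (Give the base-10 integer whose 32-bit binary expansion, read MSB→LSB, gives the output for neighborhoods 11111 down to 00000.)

987764119

  [31] ##### => .  t=1,i=4
  [30] ####. => .  t=1,i=5
  [29] ###.# => #  t=0,i=2
  [28] ###.. => #  t=1,i=6
  [27] ##.## => #  t=0,i=3
  [26] ##.#. => .  t=0,i=12
  [25] ##..# => #  t=0,i=6
  [24] ##... => .  t=1,i=7
  [23] #.### => #  t=0,i=0
  [22] #.##. => #  t=0,i=4
  [21] #.#.# => #  t=0,i=13
  [20] #.#.. => .  t=2,i=2
  [19] #..## => .  t=2,i=8
  [18] #..#. => .  t=0,i=7
  [17] #...# => .  t=1,i=8
  [16] #.... => .  t=3,i=12
  [15] .#### => .  t=1,i=3
  [14] .###. => .  t=0,i=1
  [13] .##.# => .  t=0,i=11
  [12] .##.. => #  t=0,i=5
  [11] .#.## => .  t=0,i=9
  [10] .#.#. => #  t=1,i=14
  [9] .#..# => .  t=1,i=11
  [8] .#... => #  t=2,i=3
  [7] ..### => #  t=4,i=9
  [6] ..##. => .  t=2,i=9
  [5] ..#.# => .  t=0,i=8
  [4] ..#.. => #  t=1,i=10
  [3] ...## => .  t=2,i=13
  [2] ...#. => #  t=1,i=9
  [1] ....# => #  t=3,i=1
  [0] ..... => #  t=3,i=0
  bits 00111010111000000001010110010111 = 987764119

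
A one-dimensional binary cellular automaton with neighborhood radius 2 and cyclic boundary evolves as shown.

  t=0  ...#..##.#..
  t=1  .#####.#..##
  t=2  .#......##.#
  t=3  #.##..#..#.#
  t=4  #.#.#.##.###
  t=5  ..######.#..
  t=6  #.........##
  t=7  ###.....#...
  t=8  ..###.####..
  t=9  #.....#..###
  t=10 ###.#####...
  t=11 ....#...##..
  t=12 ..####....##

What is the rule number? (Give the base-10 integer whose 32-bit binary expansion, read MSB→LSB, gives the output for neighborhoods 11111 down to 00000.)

  [31] ##### => .  t=1,i=3
  [30] ####. => .  t=1,i=4
  [29] ###.# => .  t=1,i=5
  [28] ###.. => #  t=6,i=0
  [27] ##.## => .  t=1,i=0
  [26] ##.#. => .  t=0,i=8
  [25] ##..# => #  t=3,i=4
  [24] ##... => #  t=6,i=1
  [23] #.### => #  t=1,i=1
  [22] #.##. => #  t=3,i=2
  [21] #.#.# => #  t=2,i=11
  [20] #.#.. => .  t=0,i=9
  [19] #..## => #  t=0,i=5
  [18] #..#. => .  t=3,i=5
  [17] #...# => .  t=7,i=10
  [16] #.... => #  t=0,i=11
  [15] .#### => .  t=1,i=2
  [14] .###. => .  t=6,i=11
  [13] .##.# => #  t=0,i=7
  [12] .##.. => .  t=3,i=3
  [11] .#.## => #  t=3,i=10
  [10] .#.#. => #  t=2,i=0
  [9] .#..# => #  t=0,i=4
  [8] .#... => #  t=0,i=10
  [7] ..### => .  t=5,i=2
  [6] ..##. => .  t=0,i=6
  [5] ..#.# => #  t=3,i=9
  [4] ..#.. => #  t=0,i=3
  [3] ...## => .  t=2,i=7
  [2] ...#. => #  t=0,i=2
  [1] ....# => #  t=0,i=1
  [0] ..... => .  t=0,i=0
  bits 00010011111010010010111100110110 = 334049078

334049078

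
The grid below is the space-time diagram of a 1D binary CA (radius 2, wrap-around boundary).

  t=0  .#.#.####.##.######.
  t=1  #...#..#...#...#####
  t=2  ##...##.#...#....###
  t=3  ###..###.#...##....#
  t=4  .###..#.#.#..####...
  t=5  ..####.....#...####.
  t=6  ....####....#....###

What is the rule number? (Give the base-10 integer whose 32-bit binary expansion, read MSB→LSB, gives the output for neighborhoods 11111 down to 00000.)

  #####|#  b31=1 t=0,i=15
  ####.|#  b30=1 t=0,i=7
  ###.#|.  b29=0 t=0,i=8
  ###..|#  b28=1 t=0,i=18
  ##.##|.  b27=0 t=0,i=9
  ##.#.|#  b26=1 t=2,i=7
  ##..#|#  b25=1 t=0,i=19
  ##...|#  b24=1 t=1,i=1
  #.###|.  b23=0 t=0,i=5
  #.##.|.  b22=0 t=0,i=10
  #.#.#|.  b21=0 t=0,i=3
  #.#..|.  b20=0 t=2,i=8
  #..##|.  b19=0 t=3,i=4
  #..#.|#  b18=1 t=0,i=0
  #...#|.  b17=0 t=1,i=2
  #....|#  b16=1 t=2,i=14
  .####|.  b15=0 t=0,i=6
  .###.|#  b14=1 t=3,i=6
  .##.#|#  b13=1 t=0,i=11
  .##..|#  b12=1 t=3,i=14
  .#.##|#  b11=1 t=0,i=4
  .#.#.|.  b10=0 t=0,i=2
  .#..#|#  b9=1 t=1,i=5
  .#...|#  b8=1 t=1,i=8
  ..###|.  b7=0 t=1,i=15
  ..##.|#  b6=1 t=2,i=5
  ..#.#|.  b5=0 t=0,i=1
  ..#..|.  b4=0 t=1,i=4
  ...##|.  b3=0 t=1,i=14
  ...#.|.  b2=0 t=1,i=3
  ....#|.  b1=0 t=2,i=15
  .....|.  b0=0 t=5,i=8
  bits 11010111000001010111101101000000 = 3607460672

3607460672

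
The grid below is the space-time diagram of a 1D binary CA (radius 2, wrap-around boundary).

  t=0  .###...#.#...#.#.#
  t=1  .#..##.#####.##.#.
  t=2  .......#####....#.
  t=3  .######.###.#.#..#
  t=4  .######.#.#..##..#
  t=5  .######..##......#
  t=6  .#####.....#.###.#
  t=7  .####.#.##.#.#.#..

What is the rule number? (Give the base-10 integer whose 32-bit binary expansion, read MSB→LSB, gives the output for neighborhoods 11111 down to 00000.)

  ##### -> #   bit 31 = 1  t=1,i=9
  ####. -> #   bit 30 = 1  t=1,i=10
  ###.# -> #   bit 29 = 1  t=1,i=11
  ###.. -> .   bit 28 = 0  t=0,i=3
  ##.## -> .   bit 27 = 0  t=1,i=6
  ##.#. -> .   bit 26 = 0  t=1,i=15
  ##..# -> .   bit 25 = 0  t=4,i=15
  ##... -> #   bit 24 = 1  t=0,i=4
  #.### -> #   bit 23 = 1  t=0,i=1
  #.##. -> .   bit 22 = 0  t=1,i=13
  #.#.# -> .   bit 21 = 0  t=0,i=15
  #.#.. -> #   bit 20 = 1  t=0,i=9
  #..## -> .   bit 19 = 0  t=1,i=3
  #..#. -> .   bit 18 = 0  t=1,i=0
  #...# -> #   bit 17 = 1  t=0,i=5
  #.... -> .   bit 16 = 0  t=2,i=0
  .#### -> #   bit 15 = 1  t=1,i=8
  .###. -> .   bit 14 = 0  t=0,i=2
  .##.# -> .   bit 13 = 0  t=1,i=5
  .##.. -> .   bit 12 = 0  t=4,i=14
  .#.## -> .   bit 11 = 0  t=0,i=0
  .#.#. -> #   bit 10 = 1  t=0,i=8
  .#..# -> .   bit 9 = 0  t=1,i=2
  .#... -> #   bit 8 = 1  t=0,i=10
  ..### -> .   bit 7 = 0  t=2,i=7
  ..##. -> .   bit 6 = 0  t=1,i=4
  ..#.# -> #   bit 5 = 1  t=0,i=7
  ..#.. -> .   bit 4 = 0  t=1,i=1
  ...## -> #   bit 3 = 1  t=2,i=6
  ...#. -> .   bit 2 = 0  t=0,i=6
  ....# -> #   bit 1 = 1  t=2,i=5
  ..... -> #   bit 0 = 1  t=2,i=1
  bits 11100001100100101000010100101011 = 3784475947

3784475947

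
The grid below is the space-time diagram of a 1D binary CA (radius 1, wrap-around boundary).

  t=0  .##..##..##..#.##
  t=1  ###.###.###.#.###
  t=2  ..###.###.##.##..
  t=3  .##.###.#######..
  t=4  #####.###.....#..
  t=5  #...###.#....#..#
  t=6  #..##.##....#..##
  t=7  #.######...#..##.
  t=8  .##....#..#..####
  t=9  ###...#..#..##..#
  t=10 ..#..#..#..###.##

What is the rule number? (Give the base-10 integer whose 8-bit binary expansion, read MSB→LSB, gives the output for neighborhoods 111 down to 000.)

106

  [7] ### => .  t=1,i=0
  [6] ##. => #  t=0,i=2
  [5] #.# => #  t=0,i=0
  [4] #.. => .  t=0,i=3
  [3] .## => #  t=0,i=1
  [2] .#. => .  t=0,i=13
  [1] ..# => #  t=0,i=4
  [0] ... => .  t=2,i=0
  bits 01101010 = 106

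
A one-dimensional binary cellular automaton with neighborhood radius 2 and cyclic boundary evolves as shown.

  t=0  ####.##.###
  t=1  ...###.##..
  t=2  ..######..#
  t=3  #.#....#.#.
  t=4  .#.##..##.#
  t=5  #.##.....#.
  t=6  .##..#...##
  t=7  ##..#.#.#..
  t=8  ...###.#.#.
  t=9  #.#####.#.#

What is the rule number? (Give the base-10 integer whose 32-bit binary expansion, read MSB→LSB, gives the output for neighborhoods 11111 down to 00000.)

  #####|.  b31=0 t=0,i=0
  ####.|.  b30=0 t=0,i=2
  ###.#|#  b29=1 t=0,i=3
  ###..|#  b28=1 t=2,i=7
  ##.##|#  b27=1 t=0,i=4
  ##.#.|#  b26=1 t=4,i=9
  ##..#|.  b25=0 t=2,i=8
  ##...|.  b24=0 t=1,i=9
  #.###|#  b23=1 t=0,i=8
  #.##.|#  b22=1 t=0,i=5
  #.#.#|.  b21=0 t=3,i=0
  #.#..|.  b20=0 t=3,i=2
  #..##|.  b19=0 t=2,i=1
  #..#.|#  b18=1 t=2,i=9
  #...#|.  b17=0 t=6,i=7
  #....|#  b16=1 t=1,i=10
  .####|.  b15=0 t=0,i=9
  .###.|#  b14=1 t=1,i=4
  .##.#|.  b13=0 t=0,i=6
  .##..|.  b12=0 t=1,i=8
  .#.##|#  b11=1 t=4,i=2
  .#.#.|#  b10=1 t=3,i=1
  .#..#|#  b9=1 t=2,i=0
  .#...|#  b8=1 t=3,i=3
  ..###|#  b7=1 t=1,i=3
  ..##.|.  b6=0 t=4,i=7
  ..#.#|#  b5=1 t=3,i=7
  ..#..|.  b4=0 t=2,i=10
  ...##|#  b3=1 t=1,i=2
  ...#.|.  b2=0 t=3,i=6
  ....#|.  b1=0 t=1,i=1
  .....|.  b0=0 t=1,i=0
  bits 00111100110001010100111110101000 = 1019563944

1019563944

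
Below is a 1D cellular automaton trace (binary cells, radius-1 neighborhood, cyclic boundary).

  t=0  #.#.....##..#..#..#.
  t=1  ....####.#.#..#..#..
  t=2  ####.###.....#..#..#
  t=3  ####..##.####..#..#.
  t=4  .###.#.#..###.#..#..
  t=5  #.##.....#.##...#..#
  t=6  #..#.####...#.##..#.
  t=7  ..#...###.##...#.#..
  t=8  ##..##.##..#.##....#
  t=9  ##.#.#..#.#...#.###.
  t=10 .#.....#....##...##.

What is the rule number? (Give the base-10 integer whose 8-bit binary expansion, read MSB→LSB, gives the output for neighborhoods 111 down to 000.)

195

  ### -> #   bit 7 = 1  t=1,i=5
  ##. -> #   bit 6 = 1  t=0,i=9
  #.# -> .   bit 5 = 0  t=0,i=1
  #.. -> .   bit 4 = 0  t=0,i=3
  .## -> .   bit 3 = 0  t=0,i=8
  .#. -> .   bit 2 = 0  t=0,i=0
  ..# -> #   bit 1 = 1  t=0,i=7
  ... -> #   bit 0 = 1  t=0,i=4
  bits 11000011 = 195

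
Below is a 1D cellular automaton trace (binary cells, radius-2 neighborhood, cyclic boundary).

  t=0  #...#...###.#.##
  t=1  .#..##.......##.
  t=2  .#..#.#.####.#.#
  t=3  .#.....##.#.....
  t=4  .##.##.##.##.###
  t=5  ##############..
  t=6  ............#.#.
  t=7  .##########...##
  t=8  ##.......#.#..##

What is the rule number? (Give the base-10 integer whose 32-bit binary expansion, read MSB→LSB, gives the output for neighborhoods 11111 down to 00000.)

1271933267

  nb #####: next=.  (t=5,i=2, bit31=0)
  nb ####.: next=#  (t=2,i=10, bit30=1)
  nb ###.#: next=.  (t=0,i=10, bit29=0)
  nb ###..: next=.  (t=0,i=0, bit28=0)
  nb ##.##: next=#  (t=4,i=0, bit27=1)
  nb ##.#.: next=.  (t=0,i=11, bit26=0)
  nb ##..#: next=#  (t=1,i=15, bit25=1)
  nb ##...: next=#  (t=0,i=1, bit24=1)
  nb #.###: next=#  (t=0,i=14, bit23=1)
  nb #.##.: next=#  (t=4,i=1, bit22=1)
  nb #.#.#: next=.  (t=0,i=12, bit21=0)
  nb #.#..: next=#  (t=2,i=1, bit20=1)
  nb #..##: next=.  (t=1,i=3, bit19=0)
  nb #..#.: next=.  (t=1,i=0, bit18=0)
  nb #...#: next=.  (t=0,i=2, bit17=0)
  nb #....: next=.  (t=1,i=7, bit16=0)
  nb .####: next=.  (t=2,i=9, bit15=0)
  nb .###.: next=.  (t=0,i=9, bit14=0)
  nb .##.#: next=#  (t=3,i=8, bit13=1)
  nb .##..: next=.  (t=1,i=5, bit12=0)
  nb .#.##: next=#  (t=0,i=13, bit11=1)
  nb .#.#.: next=.  (t=2,i=0, bit10=0)
  nb .#..#: next=.  (t=1,i=2, bit9=0)
  nb .#...: next=#  (t=0,i=5, bit8=1)
  nb ..###: next=.  (t=0,i=8, bit7=0)
  nb ..##.: next=#  (t=1,i=4, bit6=1)
  nb ..#.#: next=.  (t=2,i=4, bit5=0)
  nb ..#..: next=#  (t=0,i=4, bit4=1)
  nb ...##: next=.  (t=0,i=7, bit3=0)
  nb ...#.: next=.  (t=0,i=3, bit2=0)
  nb ....#: next=#  (t=1,i=11, bit1=1)
  nb .....: next=#  (t=1,i=8, bit0=1)
  bits 01001011110100000010100101010011 = 1271933267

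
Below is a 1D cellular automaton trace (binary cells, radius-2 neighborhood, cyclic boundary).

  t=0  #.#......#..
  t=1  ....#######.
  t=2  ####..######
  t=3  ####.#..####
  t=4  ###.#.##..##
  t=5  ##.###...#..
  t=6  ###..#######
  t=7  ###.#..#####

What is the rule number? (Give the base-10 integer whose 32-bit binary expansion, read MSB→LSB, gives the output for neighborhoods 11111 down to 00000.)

  nb #####: next=#  (t=1,i=6, bit31=1)
  nb ####.: next=#  (t=1,i=9, bit30=1)
  nb ###.#: next=.  (t=3,i=3, bit29=0)
  nb ###..: next=#  (t=1,i=10, bit28=1)
  nb ##.##: next=#  (t=5,i=2, bit27=1)
  nb ##.#.: next=#  (t=3,i=4, bit26=1)
  nb ##..#: next=.  (t=2,i=4, bit25=0)
  nb ##...: next=#  (t=1,i=11, bit24=1)
  nb #.###: next=.  (t=5,i=3, bit23=0)
  nb #.##.: next=.  (t=4,i=6, bit22=0)
  nb #.#.#: next=#  (t=4,i=4, bit21=1)
  nb #.#..: next=.  (t=0,i=2, bit20=0)
  nb #..##: next=#  (t=2,i=5, bit19=1)
  nb #..#.: next=.  (t=0,i=11, bit18=0)
  nb #...#: next=#  (t=5,i=7, bit17=1)
  nb #....: next=#  (t=0,i=4, bit16=1)
  nb .####: next=.  (t=1,i=5, bit15=0)
  nb .###.: next=.  (t=5,i=4, bit14=0)
  nb .##.#: next=#  (t=5,i=1, bit13=1)
  nb .##..: next=.  (t=4,i=7, bit12=0)
  nb .#.##: next=#  (t=4,i=5, bit11=1)
  nb .#.#.: next=.  (t=0,i=1, bit10=0)
  nb .#..#: next=#  (t=0,i=10, bit9=1)
  nb .#...: next=.  (t=0,i=3, bit8=0)
  nb ..###: next=.  (t=1,i=4, bit7=0)
  nb ..##.: next=#  (t=5,i=0, bit6=1)
  nb ..#.#: next=.  (t=0,i=0, bit5=0)
  nb ..#..: next=#  (t=0,i=9, bit4=1)
  nb ...##: next=#  (t=1,i=3, bit3=1)
  nb ...#.: next=#  (t=0,i=8, bit2=1)
  nb ....#: next=#  (t=0,i=7, bit1=1)
  nb .....: next=#  (t=0,i=5, bit0=1)
  bits 11011101001010110010101001011111 = 3710593631

3710593631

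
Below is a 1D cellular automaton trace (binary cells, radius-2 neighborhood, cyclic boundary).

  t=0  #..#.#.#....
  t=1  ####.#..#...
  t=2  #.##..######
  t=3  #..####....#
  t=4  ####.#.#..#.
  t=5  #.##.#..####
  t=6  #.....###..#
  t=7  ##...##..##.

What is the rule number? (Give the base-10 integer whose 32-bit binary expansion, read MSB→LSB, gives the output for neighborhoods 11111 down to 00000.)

1672354744

  nb #####: next=.  (t=2,i=8, bit31=0)
  nb ####.: next=#  (t=1,i=2, bit30=1)
  nb ###.#: next=#  (t=1,i=3, bit29=1)
  nb ###..: next=.  (t=3,i=6, bit28=0)
  nb ##.##: next=.  (t=2,i=1, bit27=0)
  nb ##.#.: next=.  (t=1,i=4, bit26=0)
  nb ##..#: next=#  (t=2,i=4, bit25=1)
  nb ##...: next=#  (t=3,i=7, bit24=1)
  nb #.###: next=#  (t=4,i=0, bit23=1)
  nb #.##.: next=.  (t=2,i=2, bit22=0)
  nb #.#.#: next=#  (t=0,i=5, bit21=1)
  nb #.#..: next=.  (t=0,i=7, bit20=0)
  nb #..##: next=#  (t=2,i=5, bit19=1)
  nb #..#.: next=#  (t=0,i=2, bit18=1)
  nb #...#: next=#  (t=1,i=10, bit17=1)
  nb #....: next=.  (t=0,i=9, bit16=0)
  nb .####: next=.  (t=1,i=1, bit15=0)
  nb .###.: next=.  (t=6,i=7, bit14=0)
  nb .##.#: next=.  (t=5,i=3, bit13=0)
  nb .##..: next=#  (t=2,i=3, bit12=1)
  nb .#.##: next=#  (t=4,i=11, bit11=1)
  nb .#.#.: next=.  (t=0,i=4, bit10=0)
  nb .#..#: next=#  (t=0,i=1, bit9=1)
  nb .#...: next=#  (t=0,i=8, bit8=1)
  nb ..###: next=#  (t=1,i=0, bit7=1)
  nb ..##.: next=.  (t=3,i=11, bit6=0)
  nb ..#.#: next=#  (t=0,i=3, bit5=1)
  nb ..#..: next=#  (t=0,i=0, bit4=1)
  nb ...##: next=#  (t=1,i=11, bit3=1)
  nb ...#.: next=.  (t=0,i=11, bit2=0)
  nb ....#: next=.  (t=0,i=10, bit1=0)
  nb .....: next=.  (t=6,i=3, bit0=0)
  bits 01100011101011100001101110111000 = 1672354744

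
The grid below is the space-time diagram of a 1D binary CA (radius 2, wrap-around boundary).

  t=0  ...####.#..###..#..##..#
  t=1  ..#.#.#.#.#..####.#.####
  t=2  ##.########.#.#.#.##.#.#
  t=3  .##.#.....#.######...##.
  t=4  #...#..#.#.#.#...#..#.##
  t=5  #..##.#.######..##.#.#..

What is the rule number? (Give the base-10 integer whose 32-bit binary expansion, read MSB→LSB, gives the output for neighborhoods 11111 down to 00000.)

  [31] ##### => .  t=2,i=5
  [30] ####. => .  t=0,i=5
  [29] ###.# => #  t=0,i=6
  [28] ###.. => #  t=0,i=13
  [27] ##.## => #  t=2,i=2
  [26] ##.#. => .  t=0,i=7
  [25] ##..# => #  t=0,i=14
  [24] ##... => .  t=3,i=18
  [23] #.### => .  t=1,i=20
  [22] #.##. => .  t=2,i=18
  [21] #.#.# => #  t=1,i=4
  [20] #.#.. => #  t=0,i=8
  [19] #..## => #  t=0,i=10
  [18] #..#. => #  t=0,i=15
  [17] #...# => .  t=0,i=1
  [16] #.... => .  t=3,i=6
  [15] .#### => #  t=0,i=4
  [14] .###. => .  t=0,i=12
  [13] .##.# => .  t=2,i=19
  [12] .##.. => #  t=0,i=20
  [11] .#.## => #  t=1,i=19
  [10] .#.#. => #  t=1,i=3
  [9] .#..# => .  t=0,i=9
  [8] .#... => .  t=0,i=0
  [7] ..### => .  t=0,i=3
  [6] ..##. => .  t=0,i=19
  [5] ..#.# => .  t=1,i=2
  [4] ..#.. => #  t=0,i=16
  [3] ...## => #  t=0,i=2
  [2] ...#. => #  t=3,i=9
  [1] ....# => .  t=3,i=8
  [0] ..... => #  t=3,i=7
  bits 00111010001111001001110000011101 = 977050653

977050653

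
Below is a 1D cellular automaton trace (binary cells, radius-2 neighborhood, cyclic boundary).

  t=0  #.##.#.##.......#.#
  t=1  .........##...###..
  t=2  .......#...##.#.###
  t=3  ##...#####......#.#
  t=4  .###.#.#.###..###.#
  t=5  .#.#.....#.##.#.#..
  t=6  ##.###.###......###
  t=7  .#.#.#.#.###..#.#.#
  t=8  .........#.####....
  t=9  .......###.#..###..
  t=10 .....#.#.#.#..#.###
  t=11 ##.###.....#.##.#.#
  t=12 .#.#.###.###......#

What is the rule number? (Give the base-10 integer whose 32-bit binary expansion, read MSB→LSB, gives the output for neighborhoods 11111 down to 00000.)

  [31] ##### => #  t=3,i=7
  [30] ####. => .  t=3,i=8
  [29] ###.# => #  t=4,i=3
  [28] ###.. => #  t=1,i=16
  [27] ##.## => .  t=0,i=1
  [26] ##.#. => .  t=0,i=4
  [25] ##..# => #  t=4,i=12
  [24] ##... => #  t=0,i=9
  [23] #.### => #  t=2,i=16
  [22] #.##. => .  t=0,i=2
  [21] #.#.# => .  t=0,i=5
  [20] #.#.. => #  t=5,i=3
  [19] #..## => .  t=4,i=13
  [18] #..#. => #  t=7,i=13
  [17] #...# => #  t=1,i=12
  [16] #.... => #  t=0,i=10
  [15] .#### => .  t=3,i=6
  [14] .###. => .  t=1,i=15
  [13] .##.# => .  t=0,i=0
  [12] .##.. => .  t=0,i=8
  [11] .#.## => .  t=0,i=6
  [10] .#.#. => .  t=4,i=6
  [9] .#..# => .  t=9,i=12
  [8] .#... => #  t=2,i=8
  [7] ..### => #  t=1,i=14
  [6] ..##. => .  t=1,i=9
  [5] ..#.# => #  t=0,i=16
  [4] ..#.. => #  t=2,i=7
  [3] ...## => .  t=1,i=8
  [2] ...#. => #  t=0,i=15
  [1] ....# => #  t=0,i=14
  [0] ..... => .  t=0,i=11
  bits 10110011100101110000000110110110 = 3013018038

3013018038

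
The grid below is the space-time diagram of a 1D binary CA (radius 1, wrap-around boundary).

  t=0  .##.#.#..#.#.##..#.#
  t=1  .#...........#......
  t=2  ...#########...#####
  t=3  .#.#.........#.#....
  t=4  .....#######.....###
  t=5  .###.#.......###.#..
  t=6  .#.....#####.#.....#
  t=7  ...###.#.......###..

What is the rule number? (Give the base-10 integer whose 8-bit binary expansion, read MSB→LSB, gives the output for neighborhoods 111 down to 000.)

9

  ### -> .   bit 7 = 0  t=2,i=4
  ##. -> .   bit 6 = 0  t=0,i=2
  #.# -> .   bit 5 = 0  t=0,i=0
  #.. -> .   bit 4 = 0  t=0,i=7
  .## -> #   bit 3 = 1  t=0,i=1
  .#. -> .   bit 2 = 0  t=0,i=4
  ..# -> .   bit 1 = 0  t=0,i=8
  ... -> #   bit 0 = 1  t=1,i=3
  bits 00001001 = 9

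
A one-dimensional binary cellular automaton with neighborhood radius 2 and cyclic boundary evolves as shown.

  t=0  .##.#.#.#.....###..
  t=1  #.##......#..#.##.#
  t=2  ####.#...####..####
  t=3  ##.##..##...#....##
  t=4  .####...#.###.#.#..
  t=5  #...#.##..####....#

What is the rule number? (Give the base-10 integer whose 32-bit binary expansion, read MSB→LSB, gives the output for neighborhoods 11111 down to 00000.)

  #####|#  b31=1 t=2,i=0
  ####.|.  b30=0 t=2,i=2
  ###.#|#  b29=1 t=2,i=3
  ###..|#  b28=1 t=0,i=16
  ##.##|#  b27=1 t=1,i=1
  ##.#.|#  b26=1 t=0,i=3
  ##..#|.  b25=0 t=2,i=13
  ##...|.  b24=0 t=0,i=17
  #.###|#  b23=1 t=4,i=10
  #.##.|#  b22=1 t=1,i=2
  #.#.#|.  b21=0 t=0,i=4
  #.#..|.  b20=0 t=0,i=8
  #..##|.  b19=0 t=2,i=14
  #..#.|#  b18=1 t=1,i=12
  #...#|#  b17=1 t=0,i=18
  #....|#  b16=1 t=0,i=10
  .####|.  b15=0 t=2,i=10
  .###.|#  b14=1 t=0,i=15
  .##.#|#  b13=1 t=0,i=2
  .##..|#  b12=1 t=1,i=3
  .#.##|.  b11=0 t=1,i=14
  .#.#.|.  b10=0 t=0,i=5
  .#..#|#  b9=1 t=1,i=11
  .#...|.  b8=0 t=0,i=9
  ..###|.  b7=0 t=0,i=14
  ..##.|.  b6=0 t=0,i=1
  ..#.#|.  b5=0 t=1,i=13
  ..#..|#  b4=1 t=1,i=10
  ...##|#  b3=1 t=0,i=0
  ...#.|#  b2=1 t=1,i=9
  ....#|.  b1=0 t=0,i=12
  .....|.  b0=0 t=0,i=11
  bits 10111100110001110111001000011100 = 3167187484

3167187484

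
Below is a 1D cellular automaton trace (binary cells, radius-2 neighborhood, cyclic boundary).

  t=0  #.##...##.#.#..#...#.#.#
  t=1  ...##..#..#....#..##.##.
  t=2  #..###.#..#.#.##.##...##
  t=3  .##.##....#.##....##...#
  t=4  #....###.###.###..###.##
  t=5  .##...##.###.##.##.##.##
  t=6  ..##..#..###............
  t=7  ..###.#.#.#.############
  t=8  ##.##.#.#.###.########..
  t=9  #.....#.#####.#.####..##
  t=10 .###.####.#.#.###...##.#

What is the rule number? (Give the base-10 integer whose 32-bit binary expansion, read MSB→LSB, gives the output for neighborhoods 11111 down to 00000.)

  nb #####: next=#  (t=7,i=14, bit31=1)
  nb ####.: next=.  (t=7,i=22, bit30=0)
  nb ###.#: next=#  (t=2,i=5, bit29=1)
  nb ###..: next=.  (t=2,i=0, bit28=0)
  nb ##.##: next=.  (t=0,i=1, bit27=0)
  nb ##.#.: next=.  (t=0,i=9, bit26=0)
  nb ##..#: next=#  (t=1,i=5, bit25=1)
  nb ##...: next=#  (t=0,i=4, bit24=1)
  nb #.###: next=#  (t=4,i=9, bit23=1)
  nb #.##.: next=.  (t=0,i=2, bit22=0)
  nb #.#.#: next=#  (t=0,i=10, bit21=1)
  nb #.#..: next=.  (t=0,i=12, bit20=0)
  nb #..##: next=#  (t=1,i=17, bit19=1)
  nb #..#.: next=.  (t=0,i=14, bit18=0)
  nb #...#: next=.  (t=0,i=5, bit17=0)
  nb #....: next=#  (t=1,i=0, bit16=1)
  nb .####: next=.  (t=7,i=13, bit15=0)
  nb .###.: next=#  (t=2,i=4, bit14=1)
  nb .##.#: next=.  (t=0,i=0, bit13=0)
  nb .##..: next=#  (t=0,i=3, bit12=1)
  nb .#.##: next=#  (t=0,i=22, bit11=1)
  nb .#.#.: next=.  (t=0,i=11, bit10=0)
  nb .#..#: next=.  (t=0,i=13, bit9=0)
  nb .#...: next=.  (t=0,i=16, bit8=0)
  nb ..###: next=.  (t=2,i=3, bit7=0)
  nb ..##.: next=#  (t=0,i=7, bit6=1)
  nb ..#.#: next=#  (t=0,i=19, bit5=1)
  nb ..#..: next=#  (t=0,i=15, bit4=1)
  nb ...##: next=.  (t=0,i=6, bit3=0)
  nb ...#.: next=#  (t=0,i=18, bit2=1)
  nb ....#: next=.  (t=1,i=1, bit1=0)
  nb .....: next=#  (t=6,i=14, bit0=1)
  bits 10100011101010010101100001110101 = 2745784437

2745784437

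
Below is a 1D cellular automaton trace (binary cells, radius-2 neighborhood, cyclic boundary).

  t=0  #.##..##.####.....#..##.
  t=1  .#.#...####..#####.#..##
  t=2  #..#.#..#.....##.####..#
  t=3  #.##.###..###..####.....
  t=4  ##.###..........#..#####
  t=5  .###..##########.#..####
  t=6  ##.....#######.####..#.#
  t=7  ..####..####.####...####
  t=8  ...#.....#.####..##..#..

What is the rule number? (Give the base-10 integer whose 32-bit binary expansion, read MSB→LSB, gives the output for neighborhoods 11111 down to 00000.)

  #####|#  b31=1 t=1,i=15
  ####.|.  b30=0 t=0,i=11
  ###.#|#  b29=1 t=1,i=17
  ###..|.  b28=0 t=0,i=12
  ##.##|#  b27=1 t=0,i=8
  ##.#.|#  b26=1 t=0,i=23
  ##..#|.  b25=0 t=0,i=4
  ##...|#  b24=1 t=0,i=13
  #.###|#  b23=1 t=0,i=9
  #.##.|.  b22=0 t=0,i=2
  #.#.#|.  b21=0 t=0,i=0
  #.#..|#  b20=1 t=1,i=3
  #..##|.  b19=0 t=0,i=5
  #..#.|#  b18=1 t=2,i=2
  #...#|#  b17=1 t=1,i=5
  #....|#  b16=1 t=0,i=14
  .####|#  b15=1 t=0,i=10
  .###.|.  b14=0 t=3,i=6
  .##.#|#  b13=1 t=0,i=7
  .##..|#  b12=1 t=0,i=3
  .#.##|#  b11=1 t=0,i=1
  .#.#.|.  b10=0 t=1,i=2
  .#..#|#  b9=1 t=0,i=19
  .#...|.  b8=0 t=1,i=4
  ..###|.  b7=0 t=1,i=7
  ..##.|.  b6=0 t=0,i=6
  ..#.#|#  b5=1 t=2,i=3
  ..#..|.  b4=0 t=0,i=18
  ...##|.  b3=0 t=1,i=6
  ...#.|#  b2=1 t=0,i=17
  ....#|#  b1=1 t=0,i=16
  .....|#  b0=1 t=0,i=15
  bits 10101101100101111011101000100111 = 2912401959

2912401959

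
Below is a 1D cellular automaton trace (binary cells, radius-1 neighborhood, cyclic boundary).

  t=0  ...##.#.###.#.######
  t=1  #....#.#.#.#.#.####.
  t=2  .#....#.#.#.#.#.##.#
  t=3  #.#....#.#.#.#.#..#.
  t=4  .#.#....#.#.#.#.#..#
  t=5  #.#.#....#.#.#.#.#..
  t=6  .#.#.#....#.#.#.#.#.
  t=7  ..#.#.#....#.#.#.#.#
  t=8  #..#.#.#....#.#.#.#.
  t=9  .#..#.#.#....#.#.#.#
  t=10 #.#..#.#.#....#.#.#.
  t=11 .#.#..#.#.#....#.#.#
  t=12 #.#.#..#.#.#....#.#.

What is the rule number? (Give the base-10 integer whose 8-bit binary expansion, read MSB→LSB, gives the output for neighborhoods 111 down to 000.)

176

  ### -> #   bit 7 = 1  t=0,i=9
  ##. -> .   bit 6 = 0  t=0,i=4
  #.# -> #   bit 5 = 1  t=0,i=5
  #.. -> #   bit 4 = 1  t=0,i=0
  .## -> .   bit 3 = 0  t=0,i=3
  .#. -> .   bit 2 = 0  t=0,i=6
  ..# -> .   bit 1 = 0  t=0,i=2
  ... -> .   bit 0 = 0  t=0,i=1
  bits 10110000 = 176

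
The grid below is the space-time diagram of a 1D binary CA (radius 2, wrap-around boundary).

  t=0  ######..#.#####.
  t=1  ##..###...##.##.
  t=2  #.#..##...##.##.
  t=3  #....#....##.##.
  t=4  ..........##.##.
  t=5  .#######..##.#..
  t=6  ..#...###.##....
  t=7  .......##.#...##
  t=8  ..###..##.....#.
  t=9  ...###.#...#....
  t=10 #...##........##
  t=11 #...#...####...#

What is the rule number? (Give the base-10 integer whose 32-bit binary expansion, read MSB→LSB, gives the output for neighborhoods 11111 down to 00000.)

  ##### -> .   bit 31 = 0  t=0,i=2
  ####. -> #   bit 30 = 1  t=0,i=4
  ###.# -> #   bit 29 = 1  t=0,i=14
  ###.. -> #   bit 28 = 1  t=0,i=5
  ##.## -> .   bit 27 = 0  t=0,i=15
  ##.#. -> .   bit 26 = 0  t=2,i=15
  ##..# -> #   bit 25 = 1  t=0,i=6
  ##... -> .   bit 24 = 0  t=1,i=7
  #.### -> #   bit 23 = 1  t=0,i=0
  #.##. -> #   bit 22 = 1  t=1,i=0
  #.#.# -> #   bit 21 = 1  t=2,i=0
  #.#.. -> .   bit 20 = 0  t=2,i=2
  #..## -> .   bit 19 = 0  t=1,i=3
  #..#. -> .   bit 18 = 0  t=0,i=7
  #...# -> .   bit 17 = 0  t=1,i=8
  #.... -> .   bit 16 = 0  t=3,i=2
  .#### -> #   bit 15 = 1  t=0,i=1
  .###. -> #   bit 14 = 1  t=1,i=5
  .##.# -> #   bit 13 = 1  t=1,i=11
  .##.. -> .   bit 12 = 0  t=1,i=1
  .#.## -> .   bit 11 = 0  t=0,i=9
  .#.#. -> .   bit 10 = 0  t=2,i=1
  .#..# -> .   bit 9 = 0  t=2,i=3
  .#... -> .   bit 8 = 0  t=3,i=1
  ..### -> .   bit 7 = 0  t=1,i=4
  ..##. -> #   bit 6 = 1  t=1,i=10
  ..#.# -> .   bit 5 = 0  t=0,i=8
  ..#.. -> .   bit 4 = 0  t=3,i=5
  ...## -> .   bit 3 = 0  t=1,i=9
  ...#. -> .   bit 2 = 0  t=3,i=4
  ....# -> .   bit 1 = 0  t=3,i=3
  ..... -> #   bit 0 = 1  t=4,i=1
  bits 01110010111000001110000001000001 = 1927340097

1927340097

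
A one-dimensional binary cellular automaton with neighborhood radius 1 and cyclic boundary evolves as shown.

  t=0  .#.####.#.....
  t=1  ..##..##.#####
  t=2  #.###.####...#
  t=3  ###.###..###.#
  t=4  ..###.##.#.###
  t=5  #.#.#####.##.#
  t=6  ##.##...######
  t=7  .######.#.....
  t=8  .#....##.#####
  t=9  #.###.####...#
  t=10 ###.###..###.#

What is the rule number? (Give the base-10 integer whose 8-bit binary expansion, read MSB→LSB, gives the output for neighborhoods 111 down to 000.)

  nb ###: next=.  (t=0,i=4, bit7=0)
  nb ##.: next=#  (t=0,i=6, bit6=1)
  nb #.#: next=#  (t=0,i=2, bit5=1)
  nb #..: next=#  (t=0,i=9, bit4=1)
  nb .##: next=#  (t=0,i=3, bit3=1)
  nb .#.: next=.  (t=0,i=1, bit2=0)
  nb ..#: next=.  (t=0,i=0, bit1=0)
  nb ...: next=#  (t=0,i=10, bit0=1)
  bits 01111001 = 121

121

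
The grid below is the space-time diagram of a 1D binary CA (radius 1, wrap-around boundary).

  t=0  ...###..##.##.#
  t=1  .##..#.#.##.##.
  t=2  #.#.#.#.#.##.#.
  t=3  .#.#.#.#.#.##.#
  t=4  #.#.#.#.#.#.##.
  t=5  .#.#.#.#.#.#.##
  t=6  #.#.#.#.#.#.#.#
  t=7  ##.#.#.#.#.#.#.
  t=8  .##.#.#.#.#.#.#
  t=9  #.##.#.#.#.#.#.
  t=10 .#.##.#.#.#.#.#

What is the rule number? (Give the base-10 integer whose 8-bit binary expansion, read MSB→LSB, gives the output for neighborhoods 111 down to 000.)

  [7] ### => .  t=0,i=4
  [6] ##. => #  t=0,i=5
  [5] #.# => #  t=0,i=10
  [4] #.. => .  t=0,i=0
  [3] .## => .  t=0,i=3
  [2] .#. => .  t=0,i=14
  [1] ..# => #  t=0,i=2
  [0] ... => #  t=0,i=1
  bits 01100011 = 99

99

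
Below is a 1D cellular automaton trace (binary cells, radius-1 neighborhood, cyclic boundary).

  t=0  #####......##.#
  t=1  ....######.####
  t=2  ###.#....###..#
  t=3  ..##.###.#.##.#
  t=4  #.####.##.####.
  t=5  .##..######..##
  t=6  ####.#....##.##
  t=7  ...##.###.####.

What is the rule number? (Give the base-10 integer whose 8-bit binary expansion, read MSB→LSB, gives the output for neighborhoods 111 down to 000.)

121

  nb ###: next=.  (t=0,i=0, bit7=0)
  nb ##.: next=#  (t=0,i=4, bit6=1)
  nb #.#: next=#  (t=0,i=13, bit5=1)
  nb #..: next=#  (t=0,i=5, bit4=1)
  nb .##: next=#  (t=0,i=11, bit3=1)
  nb .#.: next=.  (t=2,i=4, bit2=0)
  nb ..#: next=.  (t=0,i=10, bit1=0)
  nb ...: next=#  (t=0,i=6, bit0=1)
  bits 01111001 = 121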